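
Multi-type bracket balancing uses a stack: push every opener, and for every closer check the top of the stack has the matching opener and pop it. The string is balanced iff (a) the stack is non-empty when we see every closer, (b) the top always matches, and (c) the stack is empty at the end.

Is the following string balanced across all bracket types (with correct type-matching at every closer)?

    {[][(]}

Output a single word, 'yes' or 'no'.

pos 0: push '{'; stack = {
pos 1: push '['; stack = {[
pos 2: ']' matches '['; pop; stack = {
pos 3: push '['; stack = {[
pos 4: push '('; stack = {[(
pos 5: saw closer ']' but top of stack is '(' (expected ')') → INVALID
Verdict: type mismatch at position 5: ']' closes '(' → no

Answer: no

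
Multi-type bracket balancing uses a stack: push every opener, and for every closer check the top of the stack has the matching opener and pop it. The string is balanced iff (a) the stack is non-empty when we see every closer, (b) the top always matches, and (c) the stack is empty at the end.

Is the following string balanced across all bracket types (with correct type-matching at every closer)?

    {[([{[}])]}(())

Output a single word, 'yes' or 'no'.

Answer: no

Derivation:
pos 0: push '{'; stack = {
pos 1: push '['; stack = {[
pos 2: push '('; stack = {[(
pos 3: push '['; stack = {[([
pos 4: push '{'; stack = {[([{
pos 5: push '['; stack = {[([{[
pos 6: saw closer '}' but top of stack is '[' (expected ']') → INVALID
Verdict: type mismatch at position 6: '}' closes '[' → no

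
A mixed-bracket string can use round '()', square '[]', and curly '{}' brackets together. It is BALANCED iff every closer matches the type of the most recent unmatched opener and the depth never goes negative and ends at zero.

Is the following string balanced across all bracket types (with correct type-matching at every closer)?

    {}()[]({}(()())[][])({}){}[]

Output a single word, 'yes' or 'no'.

Answer: yes

Derivation:
pos 0: push '{'; stack = {
pos 1: '}' matches '{'; pop; stack = (empty)
pos 2: push '('; stack = (
pos 3: ')' matches '('; pop; stack = (empty)
pos 4: push '['; stack = [
pos 5: ']' matches '['; pop; stack = (empty)
pos 6: push '('; stack = (
pos 7: push '{'; stack = ({
pos 8: '}' matches '{'; pop; stack = (
pos 9: push '('; stack = ((
pos 10: push '('; stack = (((
pos 11: ')' matches '('; pop; stack = ((
pos 12: push '('; stack = (((
pos 13: ')' matches '('; pop; stack = ((
pos 14: ')' matches '('; pop; stack = (
pos 15: push '['; stack = ([
pos 16: ']' matches '['; pop; stack = (
pos 17: push '['; stack = ([
pos 18: ']' matches '['; pop; stack = (
pos 19: ')' matches '('; pop; stack = (empty)
pos 20: push '('; stack = (
pos 21: push '{'; stack = ({
pos 22: '}' matches '{'; pop; stack = (
pos 23: ')' matches '('; pop; stack = (empty)
pos 24: push '{'; stack = {
pos 25: '}' matches '{'; pop; stack = (empty)
pos 26: push '['; stack = [
pos 27: ']' matches '['; pop; stack = (empty)
end: stack empty → VALID
Verdict: properly nested → yes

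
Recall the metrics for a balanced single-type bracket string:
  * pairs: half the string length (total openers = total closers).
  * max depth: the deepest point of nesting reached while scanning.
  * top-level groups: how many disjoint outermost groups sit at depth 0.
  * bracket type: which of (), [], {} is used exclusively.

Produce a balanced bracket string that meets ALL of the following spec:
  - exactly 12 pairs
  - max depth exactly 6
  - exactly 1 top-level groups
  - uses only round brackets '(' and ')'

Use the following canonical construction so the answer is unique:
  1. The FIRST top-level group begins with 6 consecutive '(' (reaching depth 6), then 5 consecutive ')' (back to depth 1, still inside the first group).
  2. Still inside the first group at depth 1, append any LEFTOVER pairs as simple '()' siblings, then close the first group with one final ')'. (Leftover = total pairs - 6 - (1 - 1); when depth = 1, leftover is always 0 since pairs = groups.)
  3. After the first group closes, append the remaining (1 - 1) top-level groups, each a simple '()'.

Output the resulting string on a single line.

Spec: pairs=12 depth=6 groups=1
Leftover pairs = 12 - 6 - (1-1) = 6
First group: deep chain of depth 6 + 6 sibling pairs
Remaining 0 groups: simple '()' each

Answer: (((((()))))()()()()()())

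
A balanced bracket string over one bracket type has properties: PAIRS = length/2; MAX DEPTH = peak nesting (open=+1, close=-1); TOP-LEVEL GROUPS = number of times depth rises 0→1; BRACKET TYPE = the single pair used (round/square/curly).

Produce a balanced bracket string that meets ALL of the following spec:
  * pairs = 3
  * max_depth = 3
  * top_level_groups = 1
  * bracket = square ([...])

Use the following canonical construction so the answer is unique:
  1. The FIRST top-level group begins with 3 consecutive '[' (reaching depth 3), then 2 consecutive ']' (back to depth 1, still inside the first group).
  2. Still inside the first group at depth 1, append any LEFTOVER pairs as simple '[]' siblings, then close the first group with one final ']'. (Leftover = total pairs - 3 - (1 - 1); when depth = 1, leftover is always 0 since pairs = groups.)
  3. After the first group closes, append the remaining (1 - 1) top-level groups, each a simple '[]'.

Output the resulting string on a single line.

Answer: [[[]]]

Derivation:
Spec: pairs=3 depth=3 groups=1
Leftover pairs = 3 - 3 - (1-1) = 0
First group: deep chain of depth 3 + 0 sibling pairs
Remaining 0 groups: simple '[]' each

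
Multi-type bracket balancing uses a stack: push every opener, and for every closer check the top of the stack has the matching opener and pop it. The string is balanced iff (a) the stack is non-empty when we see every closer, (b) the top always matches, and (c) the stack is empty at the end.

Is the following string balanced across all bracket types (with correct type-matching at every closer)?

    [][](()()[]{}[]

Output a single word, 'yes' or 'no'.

pos 0: push '['; stack = [
pos 1: ']' matches '['; pop; stack = (empty)
pos 2: push '['; stack = [
pos 3: ']' matches '['; pop; stack = (empty)
pos 4: push '('; stack = (
pos 5: push '('; stack = ((
pos 6: ')' matches '('; pop; stack = (
pos 7: push '('; stack = ((
pos 8: ')' matches '('; pop; stack = (
pos 9: push '['; stack = ([
pos 10: ']' matches '['; pop; stack = (
pos 11: push '{'; stack = ({
pos 12: '}' matches '{'; pop; stack = (
pos 13: push '['; stack = ([
pos 14: ']' matches '['; pop; stack = (
end: stack still non-empty (() → INVALID
Verdict: unclosed openers at end: ( → no

Answer: no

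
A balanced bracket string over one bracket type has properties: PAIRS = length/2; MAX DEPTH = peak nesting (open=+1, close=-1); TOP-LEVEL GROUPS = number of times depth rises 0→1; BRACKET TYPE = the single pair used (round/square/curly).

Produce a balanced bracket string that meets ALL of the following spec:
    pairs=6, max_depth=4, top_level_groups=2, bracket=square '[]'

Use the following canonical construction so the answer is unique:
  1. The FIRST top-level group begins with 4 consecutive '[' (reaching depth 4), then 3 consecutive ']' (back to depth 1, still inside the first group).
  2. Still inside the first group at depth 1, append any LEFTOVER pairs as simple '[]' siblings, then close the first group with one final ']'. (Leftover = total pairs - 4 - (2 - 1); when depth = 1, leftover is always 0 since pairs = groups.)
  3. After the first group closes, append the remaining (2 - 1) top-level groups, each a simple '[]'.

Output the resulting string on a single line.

Answer: [[[[]]][]][]

Derivation:
Spec: pairs=6 depth=4 groups=2
Leftover pairs = 6 - 4 - (2-1) = 1
First group: deep chain of depth 4 + 1 sibling pairs
Remaining 1 groups: simple '[]' each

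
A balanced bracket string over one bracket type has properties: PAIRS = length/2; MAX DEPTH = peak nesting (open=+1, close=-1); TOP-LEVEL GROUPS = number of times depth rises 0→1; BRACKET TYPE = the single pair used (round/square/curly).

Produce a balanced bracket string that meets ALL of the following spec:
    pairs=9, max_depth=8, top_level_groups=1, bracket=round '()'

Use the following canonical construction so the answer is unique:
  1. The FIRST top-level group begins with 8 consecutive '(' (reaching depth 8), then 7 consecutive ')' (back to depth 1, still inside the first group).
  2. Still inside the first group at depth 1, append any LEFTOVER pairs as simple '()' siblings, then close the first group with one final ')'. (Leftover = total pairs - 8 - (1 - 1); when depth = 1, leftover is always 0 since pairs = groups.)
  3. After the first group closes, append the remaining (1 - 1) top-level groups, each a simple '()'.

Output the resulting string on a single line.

Spec: pairs=9 depth=8 groups=1
Leftover pairs = 9 - 8 - (1-1) = 1
First group: deep chain of depth 8 + 1 sibling pairs
Remaining 0 groups: simple '()' each

Answer: (((((((()))))))())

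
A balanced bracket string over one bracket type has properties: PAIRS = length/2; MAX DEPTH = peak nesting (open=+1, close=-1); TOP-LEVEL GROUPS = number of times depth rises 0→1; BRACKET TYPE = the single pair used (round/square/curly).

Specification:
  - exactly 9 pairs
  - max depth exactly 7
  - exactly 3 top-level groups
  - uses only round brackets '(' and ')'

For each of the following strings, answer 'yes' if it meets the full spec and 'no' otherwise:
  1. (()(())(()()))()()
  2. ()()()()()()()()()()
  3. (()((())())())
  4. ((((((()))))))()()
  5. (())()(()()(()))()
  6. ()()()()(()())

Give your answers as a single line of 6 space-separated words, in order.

Answer: no no no yes no no

Derivation:
String 1 '(()(())(()()))()()': depth seq [1 2 1 2 3 2 1 2 3 2 3 2 1 0 1 0 1 0]
  -> pairs=9 depth=3 groups=3 -> no
String 2 '()()()()()()()()()()': depth seq [1 0 1 0 1 0 1 0 1 0 1 0 1 0 1 0 1 0 1 0]
  -> pairs=10 depth=1 groups=10 -> no
String 3 '(()((())())())': depth seq [1 2 1 2 3 4 3 2 3 2 1 2 1 0]
  -> pairs=7 depth=4 groups=1 -> no
String 4 '((((((()))))))()()': depth seq [1 2 3 4 5 6 7 6 5 4 3 2 1 0 1 0 1 0]
  -> pairs=9 depth=7 groups=3 -> yes
String 5 '(())()(()()(()))()': depth seq [1 2 1 0 1 0 1 2 1 2 1 2 3 2 1 0 1 0]
  -> pairs=9 depth=3 groups=4 -> no
String 6 '()()()()(()())': depth seq [1 0 1 0 1 0 1 0 1 2 1 2 1 0]
  -> pairs=7 depth=2 groups=5 -> no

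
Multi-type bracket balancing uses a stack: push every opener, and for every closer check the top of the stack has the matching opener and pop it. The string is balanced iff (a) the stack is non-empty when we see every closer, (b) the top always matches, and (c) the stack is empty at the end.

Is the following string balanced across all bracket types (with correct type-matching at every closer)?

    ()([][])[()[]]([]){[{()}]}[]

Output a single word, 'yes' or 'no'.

Answer: yes

Derivation:
pos 0: push '('; stack = (
pos 1: ')' matches '('; pop; stack = (empty)
pos 2: push '('; stack = (
pos 3: push '['; stack = ([
pos 4: ']' matches '['; pop; stack = (
pos 5: push '['; stack = ([
pos 6: ']' matches '['; pop; stack = (
pos 7: ')' matches '('; pop; stack = (empty)
pos 8: push '['; stack = [
pos 9: push '('; stack = [(
pos 10: ')' matches '('; pop; stack = [
pos 11: push '['; stack = [[
pos 12: ']' matches '['; pop; stack = [
pos 13: ']' matches '['; pop; stack = (empty)
pos 14: push '('; stack = (
pos 15: push '['; stack = ([
pos 16: ']' matches '['; pop; stack = (
pos 17: ')' matches '('; pop; stack = (empty)
pos 18: push '{'; stack = {
pos 19: push '['; stack = {[
pos 20: push '{'; stack = {[{
pos 21: push '('; stack = {[{(
pos 22: ')' matches '('; pop; stack = {[{
pos 23: '}' matches '{'; pop; stack = {[
pos 24: ']' matches '['; pop; stack = {
pos 25: '}' matches '{'; pop; stack = (empty)
pos 26: push '['; stack = [
pos 27: ']' matches '['; pop; stack = (empty)
end: stack empty → VALID
Verdict: properly nested → yes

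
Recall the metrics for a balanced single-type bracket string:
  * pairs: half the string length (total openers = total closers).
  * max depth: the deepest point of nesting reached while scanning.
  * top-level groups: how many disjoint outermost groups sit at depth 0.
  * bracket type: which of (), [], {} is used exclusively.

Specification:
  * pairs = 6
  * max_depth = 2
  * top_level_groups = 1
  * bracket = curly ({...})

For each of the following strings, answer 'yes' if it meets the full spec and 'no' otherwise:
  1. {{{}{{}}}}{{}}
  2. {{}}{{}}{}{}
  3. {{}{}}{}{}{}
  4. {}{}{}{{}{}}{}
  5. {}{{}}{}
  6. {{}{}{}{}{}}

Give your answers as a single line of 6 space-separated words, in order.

String 1 '{{{}{{}}}}{{}}': depth seq [1 2 3 2 3 4 3 2 1 0 1 2 1 0]
  -> pairs=7 depth=4 groups=2 -> no
String 2 '{{}}{{}}{}{}': depth seq [1 2 1 0 1 2 1 0 1 0 1 0]
  -> pairs=6 depth=2 groups=4 -> no
String 3 '{{}{}}{}{}{}': depth seq [1 2 1 2 1 0 1 0 1 0 1 0]
  -> pairs=6 depth=2 groups=4 -> no
String 4 '{}{}{}{{}{}}{}': depth seq [1 0 1 0 1 0 1 2 1 2 1 0 1 0]
  -> pairs=7 depth=2 groups=5 -> no
String 5 '{}{{}}{}': depth seq [1 0 1 2 1 0 1 0]
  -> pairs=4 depth=2 groups=3 -> no
String 6 '{{}{}{}{}{}}': depth seq [1 2 1 2 1 2 1 2 1 2 1 0]
  -> pairs=6 depth=2 groups=1 -> yes

Answer: no no no no no yes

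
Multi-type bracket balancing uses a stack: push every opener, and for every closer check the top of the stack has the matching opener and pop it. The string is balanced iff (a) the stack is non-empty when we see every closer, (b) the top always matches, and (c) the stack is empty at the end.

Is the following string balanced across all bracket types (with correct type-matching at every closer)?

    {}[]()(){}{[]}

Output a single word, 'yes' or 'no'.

pos 0: push '{'; stack = {
pos 1: '}' matches '{'; pop; stack = (empty)
pos 2: push '['; stack = [
pos 3: ']' matches '['; pop; stack = (empty)
pos 4: push '('; stack = (
pos 5: ')' matches '('; pop; stack = (empty)
pos 6: push '('; stack = (
pos 7: ')' matches '('; pop; stack = (empty)
pos 8: push '{'; stack = {
pos 9: '}' matches '{'; pop; stack = (empty)
pos 10: push '{'; stack = {
pos 11: push '['; stack = {[
pos 12: ']' matches '['; pop; stack = {
pos 13: '}' matches '{'; pop; stack = (empty)
end: stack empty → VALID
Verdict: properly nested → yes

Answer: yes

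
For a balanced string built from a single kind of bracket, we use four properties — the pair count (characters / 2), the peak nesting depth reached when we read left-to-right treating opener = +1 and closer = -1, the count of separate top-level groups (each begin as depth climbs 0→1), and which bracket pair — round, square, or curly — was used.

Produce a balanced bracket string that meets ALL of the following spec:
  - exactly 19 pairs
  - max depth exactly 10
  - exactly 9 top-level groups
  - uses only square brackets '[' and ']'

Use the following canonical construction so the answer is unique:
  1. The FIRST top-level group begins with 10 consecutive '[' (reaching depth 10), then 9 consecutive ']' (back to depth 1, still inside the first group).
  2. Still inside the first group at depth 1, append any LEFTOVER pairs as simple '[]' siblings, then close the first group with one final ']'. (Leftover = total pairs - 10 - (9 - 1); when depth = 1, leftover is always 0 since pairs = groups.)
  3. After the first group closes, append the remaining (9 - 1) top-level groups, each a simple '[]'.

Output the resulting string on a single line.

Spec: pairs=19 depth=10 groups=9
Leftover pairs = 19 - 10 - (9-1) = 1
First group: deep chain of depth 10 + 1 sibling pairs
Remaining 8 groups: simple '[]' each

Answer: [[[[[[[[[[]]]]]]]]][]][][][][][][][][]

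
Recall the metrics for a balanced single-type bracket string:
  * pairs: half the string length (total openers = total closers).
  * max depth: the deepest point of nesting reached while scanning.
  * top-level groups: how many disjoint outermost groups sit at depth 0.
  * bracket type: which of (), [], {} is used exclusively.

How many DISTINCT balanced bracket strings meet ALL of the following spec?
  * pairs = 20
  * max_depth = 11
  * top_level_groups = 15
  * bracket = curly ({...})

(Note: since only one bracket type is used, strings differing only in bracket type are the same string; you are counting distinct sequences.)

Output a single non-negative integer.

Answer: 0

Derivation:
Spec: pairs=20 depth=11 groups=15
Count(depth <= 11) = 31878
Count(depth <= 10) = 31878
Count(depth == 11) = 31878 - 31878 = 0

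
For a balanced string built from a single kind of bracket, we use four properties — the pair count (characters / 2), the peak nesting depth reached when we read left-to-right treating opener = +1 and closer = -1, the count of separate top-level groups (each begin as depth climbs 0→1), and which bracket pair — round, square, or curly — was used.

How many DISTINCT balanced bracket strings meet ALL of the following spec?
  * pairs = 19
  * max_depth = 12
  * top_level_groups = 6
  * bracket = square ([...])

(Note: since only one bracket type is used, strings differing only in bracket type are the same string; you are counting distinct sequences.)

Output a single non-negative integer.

Spec: pairs=19 depth=12 groups=6
Count(depth <= 12) = 65132376
Count(depth <= 11) = 65130126
Count(depth == 12) = 65132376 - 65130126 = 2250

Answer: 2250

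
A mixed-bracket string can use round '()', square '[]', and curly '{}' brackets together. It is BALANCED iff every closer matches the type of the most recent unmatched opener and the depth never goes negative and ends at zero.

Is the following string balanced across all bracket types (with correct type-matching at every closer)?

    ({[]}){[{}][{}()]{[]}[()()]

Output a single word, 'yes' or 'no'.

Answer: no

Derivation:
pos 0: push '('; stack = (
pos 1: push '{'; stack = ({
pos 2: push '['; stack = ({[
pos 3: ']' matches '['; pop; stack = ({
pos 4: '}' matches '{'; pop; stack = (
pos 5: ')' matches '('; pop; stack = (empty)
pos 6: push '{'; stack = {
pos 7: push '['; stack = {[
pos 8: push '{'; stack = {[{
pos 9: '}' matches '{'; pop; stack = {[
pos 10: ']' matches '['; pop; stack = {
pos 11: push '['; stack = {[
pos 12: push '{'; stack = {[{
pos 13: '}' matches '{'; pop; stack = {[
pos 14: push '('; stack = {[(
pos 15: ')' matches '('; pop; stack = {[
pos 16: ']' matches '['; pop; stack = {
pos 17: push '{'; stack = {{
pos 18: push '['; stack = {{[
pos 19: ']' matches '['; pop; stack = {{
pos 20: '}' matches '{'; pop; stack = {
pos 21: push '['; stack = {[
pos 22: push '('; stack = {[(
pos 23: ')' matches '('; pop; stack = {[
pos 24: push '('; stack = {[(
pos 25: ')' matches '('; pop; stack = {[
pos 26: ']' matches '['; pop; stack = {
end: stack still non-empty ({) → INVALID
Verdict: unclosed openers at end: { → no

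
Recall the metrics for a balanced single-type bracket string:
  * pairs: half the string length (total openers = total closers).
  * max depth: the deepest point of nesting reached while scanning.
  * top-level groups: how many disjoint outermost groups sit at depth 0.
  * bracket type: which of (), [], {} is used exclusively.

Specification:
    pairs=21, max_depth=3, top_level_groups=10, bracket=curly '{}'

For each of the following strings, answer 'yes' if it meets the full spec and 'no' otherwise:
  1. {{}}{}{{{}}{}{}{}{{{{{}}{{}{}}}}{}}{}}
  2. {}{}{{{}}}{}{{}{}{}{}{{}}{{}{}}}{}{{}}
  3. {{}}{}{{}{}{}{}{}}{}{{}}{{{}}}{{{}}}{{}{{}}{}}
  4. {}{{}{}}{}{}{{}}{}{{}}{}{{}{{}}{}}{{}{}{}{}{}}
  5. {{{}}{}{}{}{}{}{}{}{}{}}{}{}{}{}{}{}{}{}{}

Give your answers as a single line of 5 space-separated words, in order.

Answer: no no no no yes

Derivation:
String 1 '{{}}{}{{{}}{}{}{}{{{{{}}{{}{}}}}{}}{}}': depth seq [1 2 1 0 1 0 1 2 3 2 1 2 1 2 1 2 1 2 3 4 5 6 5 4 5 6 5 6 5 4 3 2 3 2 1 2 1 0]
  -> pairs=19 depth=6 groups=3 -> no
String 2 '{}{}{{{}}}{}{{}{}{}{}{{}}{{}{}}}{}{{}}': depth seq [1 0 1 0 1 2 3 2 1 0 1 0 1 2 1 2 1 2 1 2 1 2 3 2 1 2 3 2 3 2 1 0 1 0 1 2 1 0]
  -> pairs=19 depth=3 groups=7 -> no
String 3 '{{}}{}{{}{}{}{}{}}{}{{}}{{{}}}{{{}}}{{}{{}}{}}': depth seq [1 2 1 0 1 0 1 2 1 2 1 2 1 2 1 2 1 0 1 0 1 2 1 0 1 2 3 2 1 0 1 2 3 2 1 0 1 2 1 2 3 2 1 2 1 0]
  -> pairs=23 depth=3 groups=8 -> no
String 4 '{}{{}{}}{}{}{{}}{}{{}}{}{{}{{}}{}}{{}{}{}{}{}}': depth seq [1 0 1 2 1 2 1 0 1 0 1 0 1 2 1 0 1 0 1 2 1 0 1 0 1 2 1 2 3 2 1 2 1 0 1 2 1 2 1 2 1 2 1 2 1 0]
  -> pairs=23 depth=3 groups=10 -> no
String 5 '{{{}}{}{}{}{}{}{}{}{}{}}{}{}{}{}{}{}{}{}{}': depth seq [1 2 3 2 1 2 1 2 1 2 1 2 1 2 1 2 1 2 1 2 1 2 1 0 1 0 1 0 1 0 1 0 1 0 1 0 1 0 1 0 1 0]
  -> pairs=21 depth=3 groups=10 -> yes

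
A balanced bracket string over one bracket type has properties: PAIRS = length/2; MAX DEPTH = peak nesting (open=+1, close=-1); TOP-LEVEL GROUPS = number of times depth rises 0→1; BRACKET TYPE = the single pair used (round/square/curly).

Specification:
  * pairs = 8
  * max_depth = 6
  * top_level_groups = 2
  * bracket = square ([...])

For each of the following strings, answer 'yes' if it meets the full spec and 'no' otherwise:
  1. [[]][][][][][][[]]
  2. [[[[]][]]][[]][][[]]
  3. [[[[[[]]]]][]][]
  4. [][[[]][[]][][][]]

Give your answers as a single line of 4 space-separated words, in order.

String 1 '[[]][][][][][][[]]': depth seq [1 2 1 0 1 0 1 0 1 0 1 0 1 0 1 2 1 0]
  -> pairs=9 depth=2 groups=7 -> no
String 2 '[[[[]][]]][[]][][[]]': depth seq [1 2 3 4 3 2 3 2 1 0 1 2 1 0 1 0 1 2 1 0]
  -> pairs=10 depth=4 groups=4 -> no
String 3 '[[[[[[]]]]][]][]': depth seq [1 2 3 4 5 6 5 4 3 2 1 2 1 0 1 0]
  -> pairs=8 depth=6 groups=2 -> yes
String 4 '[][[[]][[]][][][]]': depth seq [1 0 1 2 3 2 1 2 3 2 1 2 1 2 1 2 1 0]
  -> pairs=9 depth=3 groups=2 -> no

Answer: no no yes no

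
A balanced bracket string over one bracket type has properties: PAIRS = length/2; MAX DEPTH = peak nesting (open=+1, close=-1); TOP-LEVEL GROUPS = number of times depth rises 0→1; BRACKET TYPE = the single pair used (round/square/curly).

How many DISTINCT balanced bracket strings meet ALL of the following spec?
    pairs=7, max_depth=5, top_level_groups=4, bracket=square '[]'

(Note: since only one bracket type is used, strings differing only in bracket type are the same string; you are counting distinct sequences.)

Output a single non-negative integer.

Answer: 0

Derivation:
Spec: pairs=7 depth=5 groups=4
Count(depth <= 5) = 48
Count(depth <= 4) = 48
Count(depth == 5) = 48 - 48 = 0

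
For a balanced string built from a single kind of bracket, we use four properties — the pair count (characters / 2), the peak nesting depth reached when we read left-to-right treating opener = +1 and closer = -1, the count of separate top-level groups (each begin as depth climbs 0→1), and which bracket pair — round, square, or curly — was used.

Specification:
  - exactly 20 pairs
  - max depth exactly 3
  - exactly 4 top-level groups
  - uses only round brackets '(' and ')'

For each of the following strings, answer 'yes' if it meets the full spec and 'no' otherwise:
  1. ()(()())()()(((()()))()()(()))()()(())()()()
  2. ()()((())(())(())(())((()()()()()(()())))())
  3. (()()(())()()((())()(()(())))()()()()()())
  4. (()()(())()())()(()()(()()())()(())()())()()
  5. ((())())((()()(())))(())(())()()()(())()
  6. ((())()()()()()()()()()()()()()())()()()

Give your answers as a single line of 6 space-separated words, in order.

String 1 '()(()())()()(((()()))()()(()))()()(())()()()': depth seq [1 0 1 2 1 2 1 0 1 0 1 0 1 2 3 4 3 4 3 2 1 2 1 2 1 2 3 2 1 0 1 0 1 0 1 2 1 0 1 0 1 0 1 0]
  -> pairs=22 depth=4 groups=11 -> no
String 2 '()()((())(())(())(())((()()()()()(()())))())': depth seq [1 0 1 0 1 2 3 2 1 2 3 2 1 2 3 2 1 2 3 2 1 2 3 4 3 4 3 4 3 4 3 4 3 4 5 4 5 4 3 2 1 2 1 0]
  -> pairs=22 depth=5 groups=3 -> no
String 3 '(()()(())()()((())()(()(())))()()()()()())': depth seq [1 2 1 2 1 2 3 2 1 2 1 2 1 2 3 4 3 2 3 2 3 4 3 4 5 4 3 2 1 2 1 2 1 2 1 2 1 2 1 2 1 0]
  -> pairs=21 depth=5 groups=1 -> no
String 4 '(()()(())()())()(()()(()()())()(())()())()()': depth seq [1 2 1 2 1 2 3 2 1 2 1 2 1 0 1 0 1 2 1 2 1 2 3 2 3 2 3 2 1 2 1 2 3 2 1 2 1 2 1 0 1 0 1 0]
  -> pairs=22 depth=3 groups=5 -> no
String 5 '((())())((()()(())))(())(())()()()(())()': depth seq [1 2 3 2 1 2 1 0 1 2 3 2 3 2 3 4 3 2 1 0 1 2 1 0 1 2 1 0 1 0 1 0 1 0 1 2 1 0 1 0]
  -> pairs=20 depth=4 groups=9 -> no
String 6 '((())()()()()()()()()()()()()()())()()()': depth seq [1 2 3 2 1 2 1 2 1 2 1 2 1 2 1 2 1 2 1 2 1 2 1 2 1 2 1 2 1 2 1 2 1 0 1 0 1 0 1 0]
  -> pairs=20 depth=3 groups=4 -> yes

Answer: no no no no no yes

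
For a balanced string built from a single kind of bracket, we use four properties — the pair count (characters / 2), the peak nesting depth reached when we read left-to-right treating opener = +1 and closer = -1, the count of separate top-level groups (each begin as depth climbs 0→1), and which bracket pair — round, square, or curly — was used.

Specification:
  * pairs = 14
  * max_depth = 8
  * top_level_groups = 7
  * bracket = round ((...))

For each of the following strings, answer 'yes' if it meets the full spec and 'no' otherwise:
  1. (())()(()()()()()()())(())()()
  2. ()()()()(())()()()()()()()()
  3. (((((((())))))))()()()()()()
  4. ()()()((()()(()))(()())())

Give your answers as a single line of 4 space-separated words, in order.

Answer: no no yes no

Derivation:
String 1 '(())()(()()()()()()())(())()()': depth seq [1 2 1 0 1 0 1 2 1 2 1 2 1 2 1 2 1 2 1 2 1 0 1 2 1 0 1 0 1 0]
  -> pairs=15 depth=2 groups=6 -> no
String 2 '()()()()(())()()()()()()()()': depth seq [1 0 1 0 1 0 1 0 1 2 1 0 1 0 1 0 1 0 1 0 1 0 1 0 1 0 1 0]
  -> pairs=14 depth=2 groups=13 -> no
String 3 '(((((((())))))))()()()()()()': depth seq [1 2 3 4 5 6 7 8 7 6 5 4 3 2 1 0 1 0 1 0 1 0 1 0 1 0 1 0]
  -> pairs=14 depth=8 groups=7 -> yes
String 4 '()()()((()()(()))(()())())': depth seq [1 0 1 0 1 0 1 2 3 2 3 2 3 4 3 2 1 2 3 2 3 2 1 2 1 0]
  -> pairs=13 depth=4 groups=4 -> no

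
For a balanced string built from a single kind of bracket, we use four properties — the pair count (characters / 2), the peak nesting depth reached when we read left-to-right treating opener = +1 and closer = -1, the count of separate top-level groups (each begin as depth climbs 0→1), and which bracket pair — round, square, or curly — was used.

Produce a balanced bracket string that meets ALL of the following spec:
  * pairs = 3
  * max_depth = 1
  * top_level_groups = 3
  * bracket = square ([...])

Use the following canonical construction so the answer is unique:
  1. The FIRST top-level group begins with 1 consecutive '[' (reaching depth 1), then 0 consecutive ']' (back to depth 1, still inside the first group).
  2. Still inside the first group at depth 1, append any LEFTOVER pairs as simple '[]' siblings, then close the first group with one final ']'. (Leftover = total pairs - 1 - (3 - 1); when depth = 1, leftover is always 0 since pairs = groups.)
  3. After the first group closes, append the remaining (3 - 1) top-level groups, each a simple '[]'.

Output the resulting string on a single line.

Spec: pairs=3 depth=1 groups=3
Leftover pairs = 3 - 1 - (3-1) = 0
First group: deep chain of depth 1 + 0 sibling pairs
Remaining 2 groups: simple '[]' each

Answer: [][][]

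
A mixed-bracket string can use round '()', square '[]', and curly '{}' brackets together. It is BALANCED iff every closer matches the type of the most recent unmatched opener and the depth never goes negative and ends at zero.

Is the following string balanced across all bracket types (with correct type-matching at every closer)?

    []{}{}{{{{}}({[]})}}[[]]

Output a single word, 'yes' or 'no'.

Answer: yes

Derivation:
pos 0: push '['; stack = [
pos 1: ']' matches '['; pop; stack = (empty)
pos 2: push '{'; stack = {
pos 3: '}' matches '{'; pop; stack = (empty)
pos 4: push '{'; stack = {
pos 5: '}' matches '{'; pop; stack = (empty)
pos 6: push '{'; stack = {
pos 7: push '{'; stack = {{
pos 8: push '{'; stack = {{{
pos 9: push '{'; stack = {{{{
pos 10: '}' matches '{'; pop; stack = {{{
pos 11: '}' matches '{'; pop; stack = {{
pos 12: push '('; stack = {{(
pos 13: push '{'; stack = {{({
pos 14: push '['; stack = {{({[
pos 15: ']' matches '['; pop; stack = {{({
pos 16: '}' matches '{'; pop; stack = {{(
pos 17: ')' matches '('; pop; stack = {{
pos 18: '}' matches '{'; pop; stack = {
pos 19: '}' matches '{'; pop; stack = (empty)
pos 20: push '['; stack = [
pos 21: push '['; stack = [[
pos 22: ']' matches '['; pop; stack = [
pos 23: ']' matches '['; pop; stack = (empty)
end: stack empty → VALID
Verdict: properly nested → yes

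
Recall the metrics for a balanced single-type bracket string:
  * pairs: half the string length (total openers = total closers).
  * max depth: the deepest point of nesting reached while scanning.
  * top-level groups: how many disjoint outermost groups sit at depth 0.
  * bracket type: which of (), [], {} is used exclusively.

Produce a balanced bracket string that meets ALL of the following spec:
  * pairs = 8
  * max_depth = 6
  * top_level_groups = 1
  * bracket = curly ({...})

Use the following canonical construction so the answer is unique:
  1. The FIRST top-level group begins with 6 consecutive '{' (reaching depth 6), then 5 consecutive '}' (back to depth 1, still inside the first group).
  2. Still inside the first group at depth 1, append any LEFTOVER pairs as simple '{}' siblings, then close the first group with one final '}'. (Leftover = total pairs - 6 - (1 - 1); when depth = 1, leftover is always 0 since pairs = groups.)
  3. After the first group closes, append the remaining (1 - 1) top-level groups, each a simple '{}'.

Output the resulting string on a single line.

Spec: pairs=8 depth=6 groups=1
Leftover pairs = 8 - 6 - (1-1) = 2
First group: deep chain of depth 6 + 2 sibling pairs
Remaining 0 groups: simple '{}' each

Answer: {{{{{{}}}}}{}{}}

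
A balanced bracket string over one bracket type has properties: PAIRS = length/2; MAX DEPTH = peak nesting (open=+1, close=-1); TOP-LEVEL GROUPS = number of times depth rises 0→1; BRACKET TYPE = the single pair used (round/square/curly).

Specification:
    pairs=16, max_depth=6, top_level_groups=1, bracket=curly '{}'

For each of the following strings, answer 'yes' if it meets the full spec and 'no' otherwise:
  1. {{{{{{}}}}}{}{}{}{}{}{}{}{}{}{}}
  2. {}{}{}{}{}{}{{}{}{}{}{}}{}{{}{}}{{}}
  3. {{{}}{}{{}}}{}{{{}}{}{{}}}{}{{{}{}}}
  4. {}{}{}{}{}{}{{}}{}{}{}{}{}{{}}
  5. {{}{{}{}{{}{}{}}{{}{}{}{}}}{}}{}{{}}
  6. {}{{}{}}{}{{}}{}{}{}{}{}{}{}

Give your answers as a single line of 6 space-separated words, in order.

Answer: yes no no no no no

Derivation:
String 1 '{{{{{{}}}}}{}{}{}{}{}{}{}{}{}{}}': depth seq [1 2 3 4 5 6 5 4 3 2 1 2 1 2 1 2 1 2 1 2 1 2 1 2 1 2 1 2 1 2 1 0]
  -> pairs=16 depth=6 groups=1 -> yes
String 2 '{}{}{}{}{}{}{{}{}{}{}{}}{}{{}{}}{{}}': depth seq [1 0 1 0 1 0 1 0 1 0 1 0 1 2 1 2 1 2 1 2 1 2 1 0 1 0 1 2 1 2 1 0 1 2 1 0]
  -> pairs=18 depth=2 groups=10 -> no
String 3 '{{{}}{}{{}}}{}{{{}}{}{{}}}{}{{{}{}}}': depth seq [1 2 3 2 1 2 1 2 3 2 1 0 1 0 1 2 3 2 1 2 1 2 3 2 1 0 1 0 1 2 3 2 3 2 1 0]
  -> pairs=18 depth=3 groups=5 -> no
String 4 '{}{}{}{}{}{}{{}}{}{}{}{}{}{{}}': depth seq [1 0 1 0 1 0 1 0 1 0 1 0 1 2 1 0 1 0 1 0 1 0 1 0 1 0 1 2 1 0]
  -> pairs=15 depth=2 groups=13 -> no
String 5 '{{}{{}{}{{}{}{}}{{}{}{}{}}}{}}{}{{}}': depth seq [1 2 1 2 3 2 3 2 3 4 3 4 3 4 3 2 3 4 3 4 3 4 3 4 3 2 1 2 1 0 1 0 1 2 1 0]
  -> pairs=18 depth=4 groups=3 -> no
String 6 '{}{{}{}}{}{{}}{}{}{}{}{}{}{}': depth seq [1 0 1 2 1 2 1 0 1 0 1 2 1 0 1 0 1 0 1 0 1 0 1 0 1 0 1 0]
  -> pairs=14 depth=2 groups=11 -> no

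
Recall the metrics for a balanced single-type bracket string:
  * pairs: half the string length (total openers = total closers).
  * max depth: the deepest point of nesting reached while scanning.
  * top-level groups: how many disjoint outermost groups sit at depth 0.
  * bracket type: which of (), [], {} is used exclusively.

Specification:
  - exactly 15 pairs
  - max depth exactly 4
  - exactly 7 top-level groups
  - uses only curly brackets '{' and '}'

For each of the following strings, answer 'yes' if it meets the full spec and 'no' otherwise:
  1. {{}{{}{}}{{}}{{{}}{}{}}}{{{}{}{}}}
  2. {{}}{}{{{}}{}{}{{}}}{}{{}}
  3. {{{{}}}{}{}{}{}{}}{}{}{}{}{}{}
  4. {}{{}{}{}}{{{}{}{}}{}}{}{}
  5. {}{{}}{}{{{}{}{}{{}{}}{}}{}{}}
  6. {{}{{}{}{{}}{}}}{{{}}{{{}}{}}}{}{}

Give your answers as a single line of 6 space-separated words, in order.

String 1 '{{}{{}{}}{{}}{{{}}{}{}}}{{{}{}{}}}': depth seq [1 2 1 2 3 2 3 2 1 2 3 2 1 2 3 4 3 2 3 2 3 2 1 0 1 2 3 2 3 2 3 2 1 0]
  -> pairs=17 depth=4 groups=2 -> no
String 2 '{{}}{}{{{}}{}{}{{}}}{}{{}}': depth seq [1 2 1 0 1 0 1 2 3 2 1 2 1 2 1 2 3 2 1 0 1 0 1 2 1 0]
  -> pairs=13 depth=3 groups=5 -> no
String 3 '{{{{}}}{}{}{}{}{}}{}{}{}{}{}{}': depth seq [1 2 3 4 3 2 1 2 1 2 1 2 1 2 1 2 1 0 1 0 1 0 1 0 1 0 1 0 1 0]
  -> pairs=15 depth=4 groups=7 -> yes
String 4 '{}{{}{}{}}{{{}{}{}}{}}{}{}': depth seq [1 0 1 2 1 2 1 2 1 0 1 2 3 2 3 2 3 2 1 2 1 0 1 0 1 0]
  -> pairs=13 depth=3 groups=5 -> no
String 5 '{}{{}}{}{{{}{}{}{{}{}}{}}{}{}}': depth seq [1 0 1 2 1 0 1 0 1 2 3 2 3 2 3 2 3 4 3 4 3 2 3 2 1 2 1 2 1 0]
  -> pairs=15 depth=4 groups=4 -> no
String 6 '{{}{{}{}{{}}{}}}{{{}}{{{}}{}}}{}{}': depth seq [1 2 1 2 3 2 3 2 3 4 3 2 3 2 1 0 1 2 3 2 1 2 3 4 3 2 3 2 1 0 1 0 1 0]
  -> pairs=17 depth=4 groups=4 -> no

Answer: no no yes no no no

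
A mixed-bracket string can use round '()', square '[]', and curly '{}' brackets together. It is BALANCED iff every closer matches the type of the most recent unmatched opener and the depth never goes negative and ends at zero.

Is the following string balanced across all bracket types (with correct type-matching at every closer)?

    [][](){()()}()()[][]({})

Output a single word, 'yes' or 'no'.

Answer: yes

Derivation:
pos 0: push '['; stack = [
pos 1: ']' matches '['; pop; stack = (empty)
pos 2: push '['; stack = [
pos 3: ']' matches '['; pop; stack = (empty)
pos 4: push '('; stack = (
pos 5: ')' matches '('; pop; stack = (empty)
pos 6: push '{'; stack = {
pos 7: push '('; stack = {(
pos 8: ')' matches '('; pop; stack = {
pos 9: push '('; stack = {(
pos 10: ')' matches '('; pop; stack = {
pos 11: '}' matches '{'; pop; stack = (empty)
pos 12: push '('; stack = (
pos 13: ')' matches '('; pop; stack = (empty)
pos 14: push '('; stack = (
pos 15: ')' matches '('; pop; stack = (empty)
pos 16: push '['; stack = [
pos 17: ']' matches '['; pop; stack = (empty)
pos 18: push '['; stack = [
pos 19: ']' matches '['; pop; stack = (empty)
pos 20: push '('; stack = (
pos 21: push '{'; stack = ({
pos 22: '}' matches '{'; pop; stack = (
pos 23: ')' matches '('; pop; stack = (empty)
end: stack empty → VALID
Verdict: properly nested → yes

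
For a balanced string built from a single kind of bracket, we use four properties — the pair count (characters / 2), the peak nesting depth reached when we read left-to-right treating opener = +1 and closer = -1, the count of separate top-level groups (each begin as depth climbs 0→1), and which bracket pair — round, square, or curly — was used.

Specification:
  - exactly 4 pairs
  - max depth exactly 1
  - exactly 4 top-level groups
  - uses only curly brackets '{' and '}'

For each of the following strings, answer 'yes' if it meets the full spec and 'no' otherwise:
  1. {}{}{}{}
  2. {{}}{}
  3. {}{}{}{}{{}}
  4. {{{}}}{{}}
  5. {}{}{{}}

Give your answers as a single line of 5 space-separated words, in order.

String 1 '{}{}{}{}': depth seq [1 0 1 0 1 0 1 0]
  -> pairs=4 depth=1 groups=4 -> yes
String 2 '{{}}{}': depth seq [1 2 1 0 1 0]
  -> pairs=3 depth=2 groups=2 -> no
String 3 '{}{}{}{}{{}}': depth seq [1 0 1 0 1 0 1 0 1 2 1 0]
  -> pairs=6 depth=2 groups=5 -> no
String 4 '{{{}}}{{}}': depth seq [1 2 3 2 1 0 1 2 1 0]
  -> pairs=5 depth=3 groups=2 -> no
String 5 '{}{}{{}}': depth seq [1 0 1 0 1 2 1 0]
  -> pairs=4 depth=2 groups=3 -> no

Answer: yes no no no no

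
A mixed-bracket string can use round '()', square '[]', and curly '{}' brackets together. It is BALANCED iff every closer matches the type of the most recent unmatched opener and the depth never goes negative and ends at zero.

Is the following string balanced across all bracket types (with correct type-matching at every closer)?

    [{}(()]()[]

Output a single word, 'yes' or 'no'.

pos 0: push '['; stack = [
pos 1: push '{'; stack = [{
pos 2: '}' matches '{'; pop; stack = [
pos 3: push '('; stack = [(
pos 4: push '('; stack = [((
pos 5: ')' matches '('; pop; stack = [(
pos 6: saw closer ']' but top of stack is '(' (expected ')') → INVALID
Verdict: type mismatch at position 6: ']' closes '(' → no

Answer: no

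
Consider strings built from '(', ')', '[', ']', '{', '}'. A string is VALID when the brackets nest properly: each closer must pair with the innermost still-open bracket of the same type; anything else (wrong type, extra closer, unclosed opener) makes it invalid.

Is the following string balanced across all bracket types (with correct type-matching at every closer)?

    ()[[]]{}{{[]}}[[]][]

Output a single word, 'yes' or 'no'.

Answer: yes

Derivation:
pos 0: push '('; stack = (
pos 1: ')' matches '('; pop; stack = (empty)
pos 2: push '['; stack = [
pos 3: push '['; stack = [[
pos 4: ']' matches '['; pop; stack = [
pos 5: ']' matches '['; pop; stack = (empty)
pos 6: push '{'; stack = {
pos 7: '}' matches '{'; pop; stack = (empty)
pos 8: push '{'; stack = {
pos 9: push '{'; stack = {{
pos 10: push '['; stack = {{[
pos 11: ']' matches '['; pop; stack = {{
pos 12: '}' matches '{'; pop; stack = {
pos 13: '}' matches '{'; pop; stack = (empty)
pos 14: push '['; stack = [
pos 15: push '['; stack = [[
pos 16: ']' matches '['; pop; stack = [
pos 17: ']' matches '['; pop; stack = (empty)
pos 18: push '['; stack = [
pos 19: ']' matches '['; pop; stack = (empty)
end: stack empty → VALID
Verdict: properly nested → yes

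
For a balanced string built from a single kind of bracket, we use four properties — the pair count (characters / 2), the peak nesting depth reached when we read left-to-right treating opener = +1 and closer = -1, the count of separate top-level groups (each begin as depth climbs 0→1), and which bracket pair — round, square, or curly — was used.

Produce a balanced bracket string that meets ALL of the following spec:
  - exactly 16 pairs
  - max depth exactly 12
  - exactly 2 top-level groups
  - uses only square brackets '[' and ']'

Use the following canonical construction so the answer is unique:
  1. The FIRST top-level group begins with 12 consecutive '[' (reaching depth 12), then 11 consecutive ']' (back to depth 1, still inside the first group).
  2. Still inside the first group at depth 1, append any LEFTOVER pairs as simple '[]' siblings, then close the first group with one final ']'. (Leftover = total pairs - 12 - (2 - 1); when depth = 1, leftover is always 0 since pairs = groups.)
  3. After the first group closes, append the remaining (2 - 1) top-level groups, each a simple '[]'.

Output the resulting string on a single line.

Spec: pairs=16 depth=12 groups=2
Leftover pairs = 16 - 12 - (2-1) = 3
First group: deep chain of depth 12 + 3 sibling pairs
Remaining 1 groups: simple '[]' each

Answer: [[[[[[[[[[[[]]]]]]]]]]][][][]][]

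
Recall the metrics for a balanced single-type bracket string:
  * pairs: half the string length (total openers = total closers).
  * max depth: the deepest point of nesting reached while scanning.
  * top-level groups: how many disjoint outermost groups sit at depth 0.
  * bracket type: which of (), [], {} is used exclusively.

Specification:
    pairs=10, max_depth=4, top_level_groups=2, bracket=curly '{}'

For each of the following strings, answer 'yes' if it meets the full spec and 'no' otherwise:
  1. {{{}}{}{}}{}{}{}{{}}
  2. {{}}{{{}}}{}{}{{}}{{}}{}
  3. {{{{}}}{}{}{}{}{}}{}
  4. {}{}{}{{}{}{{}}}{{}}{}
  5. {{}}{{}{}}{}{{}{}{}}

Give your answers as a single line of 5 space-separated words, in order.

Answer: no no yes no no

Derivation:
String 1 '{{{}}{}{}}{}{}{}{{}}': depth seq [1 2 3 2 1 2 1 2 1 0 1 0 1 0 1 0 1 2 1 0]
  -> pairs=10 depth=3 groups=5 -> no
String 2 '{{}}{{{}}}{}{}{{}}{{}}{}': depth seq [1 2 1 0 1 2 3 2 1 0 1 0 1 0 1 2 1 0 1 2 1 0 1 0]
  -> pairs=12 depth=3 groups=7 -> no
String 3 '{{{{}}}{}{}{}{}{}}{}': depth seq [1 2 3 4 3 2 1 2 1 2 1 2 1 2 1 2 1 0 1 0]
  -> pairs=10 depth=4 groups=2 -> yes
String 4 '{}{}{}{{}{}{{}}}{{}}{}': depth seq [1 0 1 0 1 0 1 2 1 2 1 2 3 2 1 0 1 2 1 0 1 0]
  -> pairs=11 depth=3 groups=6 -> no
String 5 '{{}}{{}{}}{}{{}{}{}}': depth seq [1 2 1 0 1 2 1 2 1 0 1 0 1 2 1 2 1 2 1 0]
  -> pairs=10 depth=2 groups=4 -> no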